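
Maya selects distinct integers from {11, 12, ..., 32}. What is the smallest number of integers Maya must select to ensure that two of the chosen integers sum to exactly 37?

Two chosen integers sum to 37 exactly when both halves of some pair {x, 37−x} with 11 ≤ x ≤ 37−x ≤ 26 are chosen — 8 such pairs.
The remaining 6 elements (those with no distinct partner in range) can never complete a 37-sum, so the worst case takes all of them and one from each pair: 6 + 8 = 14.
The 15th integer has to be the second member of some pair, so 14 + 1 = 15.

15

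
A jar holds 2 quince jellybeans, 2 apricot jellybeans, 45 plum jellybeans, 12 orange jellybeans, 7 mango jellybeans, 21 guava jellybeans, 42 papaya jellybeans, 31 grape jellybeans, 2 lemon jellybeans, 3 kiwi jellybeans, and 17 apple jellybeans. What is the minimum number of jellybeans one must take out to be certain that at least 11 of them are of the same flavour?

77

Pigeonhole: the 11 flavours are the holes; the jellybeans drawn are the pigeons.
To avoid 11 of any one flavour, the worst case takes at most 10 of each flavour, or every jellybean of a flavour that has fewer than 10.
That gives 2 + 2 + 10 + 10 + 7 + 10 + 10 + 10 + 2 + 3 + 10 = 76 jellybeans with no flavour reaching 11.
The next jellybean forces some flavour to 11, so 76 + 1 = 77.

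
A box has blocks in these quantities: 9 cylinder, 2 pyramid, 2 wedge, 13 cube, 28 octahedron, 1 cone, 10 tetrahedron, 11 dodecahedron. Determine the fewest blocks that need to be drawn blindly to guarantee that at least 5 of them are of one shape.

Put each drawn block into a box by shape. The largest draw with every box below 5 takes min(count, 4) from each shape; shapes with fewer than 4 contribute all they have.
Σ min(cᵢ, 4) = 4 + 2 + 2 + 4 + 4 + 1 + 4 + 4 = 25.
Draw number 25 + 1 = 26 must push one box to 5.

26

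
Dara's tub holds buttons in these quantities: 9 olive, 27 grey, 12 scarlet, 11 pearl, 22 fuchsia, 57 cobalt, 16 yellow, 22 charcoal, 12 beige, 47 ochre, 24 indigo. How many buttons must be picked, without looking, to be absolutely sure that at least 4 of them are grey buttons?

236

In the worst case for collecting grey buttons, every non-grey button comes out first.
There are 9 + 12 + 11 + 22 + 57 + 16 + 22 + 12 + 47 + 24 = 232 non-grey buttons altogether.
After those, each further button must be grey, so 232 + 4 = 236 draws guarantee 4 grey buttons.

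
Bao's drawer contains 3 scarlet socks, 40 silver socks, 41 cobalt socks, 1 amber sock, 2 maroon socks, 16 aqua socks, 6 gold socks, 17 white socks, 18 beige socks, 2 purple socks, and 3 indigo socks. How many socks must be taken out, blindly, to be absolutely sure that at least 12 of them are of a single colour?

73

The 11 colours are the holes; the socks drawn are the pigeons.
To avoid 12 of any one colour, the worst case takes at most 11 of each colour, or every sock of a colour that has fewer than 11.
That gives 3 + 11 + 11 + 1 + 2 + 11 + 6 + 11 + 11 + 2 + 3 = 72 socks with no colour reaching 12.
The next sock forces some colour to 12, so 72 + 1 = 73.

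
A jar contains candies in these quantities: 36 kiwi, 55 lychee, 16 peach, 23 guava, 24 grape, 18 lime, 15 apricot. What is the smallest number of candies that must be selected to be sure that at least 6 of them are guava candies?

In the worst case for collecting guava candies, every non-guava candy comes out first.
There are 36 + 55 + 16 + 24 + 18 + 15 = 164 non-guava candies altogether.
After those, each further candy must be guava, so 164 + 6 = 170 draws guarantee 6 guava candies.

170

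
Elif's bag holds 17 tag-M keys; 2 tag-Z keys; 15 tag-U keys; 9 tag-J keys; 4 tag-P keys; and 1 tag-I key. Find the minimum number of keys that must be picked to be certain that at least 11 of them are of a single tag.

The 6 tags are the holes; the keys drawn are the pigeons.
To avoid 11 of any one tag, the worst case takes at most 10 of each tag, or every key of a tag that has fewer than 10.
That gives 10 + 2 + 10 + 9 + 4 + 1 = 36 keys with no tag reaching 11.
The next key forces some tag to 11, so 36 + 1 = 37.

37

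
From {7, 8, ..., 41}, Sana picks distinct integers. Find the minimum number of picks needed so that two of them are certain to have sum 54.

A set avoiding the sum 54 can contain at most one of each pair {x, 54−x}, plus the 7 elements whose complement lies outside the range or equal to its own complement.
The integers 7, …, 27 (21 of them) are such a set: any two sum to at least 7+8 = 15 and at most 26+27 = 53 < 54.
Any 22nd integer completes one of the 14 pairs, so 22 choices force a sum of 54.

22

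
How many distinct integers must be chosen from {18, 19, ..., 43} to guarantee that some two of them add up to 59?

15

A set avoiding the sum 59 can contain at most one of each pair {x, 59−x}, plus the 2 elements whose complement lies outside the range.
The integers 30, …, 43 (14 of them) are such a set: any two sum to at least 30+31 = 61 > 59.
Pigeonhole: any 15th integer completes one of the 12 pairs, so 15 choices force a sum of 59.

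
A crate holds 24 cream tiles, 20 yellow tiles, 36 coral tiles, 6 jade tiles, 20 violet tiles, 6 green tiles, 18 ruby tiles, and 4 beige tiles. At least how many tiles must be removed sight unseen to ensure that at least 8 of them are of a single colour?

The 8 colours are the holes; the tiles drawn are the pigeons.
To avoid 8 of any one colour, the worst case takes at most 7 of each colour, or every tile of a colour that has fewer than 7.
That gives 7 + 7 + 7 + 6 + 7 + 6 + 7 + 4 = 51 tiles with no colour reaching 8.
The next tile forces some colour to 8, so 51 + 1 = 52.

52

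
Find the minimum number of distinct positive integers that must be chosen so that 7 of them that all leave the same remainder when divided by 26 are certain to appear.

The 26 residue classes mod 26 are the pigeonholes.
With 156 integers one could put 6 in each residue class and have no class reach 7.
The 157th integer pushes some class to 7, so 26·6 + 1 = 157.

157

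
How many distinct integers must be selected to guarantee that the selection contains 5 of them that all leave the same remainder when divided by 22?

The 22 residue classes mod 22 are the pigeonholes.
With 88 integers one could put 4 in each residue class and have no class reach 5.
The 89th integer pushes some class to 5, so 22·4 + 1 = 89.

89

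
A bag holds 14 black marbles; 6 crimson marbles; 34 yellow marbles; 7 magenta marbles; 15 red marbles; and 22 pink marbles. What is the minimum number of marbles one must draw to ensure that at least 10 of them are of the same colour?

50

Put each drawn marble into a box by colour. The largest draw with every box below 10 takes min(count, 9) from each colour; colours with fewer than 9 contribute all they have.
Σ min(cᵢ, 9) = 9 + 6 + 9 + 7 + 9 + 9 = 49.
Draw number 49 + 1 = 50 must push one box to 10.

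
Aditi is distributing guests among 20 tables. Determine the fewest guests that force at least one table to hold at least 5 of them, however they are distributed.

81

With 80 guests one could put exactly 4 in each of the 20 tables, and no table would reach 5.
By pigeonhole, one more guest must land in a table that already has 4, giving it 5.
So 20 × 4 + 1 = 81 guests are required.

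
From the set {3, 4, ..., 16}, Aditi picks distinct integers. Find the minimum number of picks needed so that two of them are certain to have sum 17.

Two chosen integers sum to 17 exactly when both halves of some pair {x, 17−x} with 3 ≤ x ≤ 17−x ≤ 14 are chosen — 6 such pairs.
The remaining 2 elements (those with no distinct partner in range) can never complete a 17-sum, so the worst case takes all of them and one from each pair: 2 + 6 = 8.
The 9th integer has to be the second member of some pair, so 8 + 1 = 9.

9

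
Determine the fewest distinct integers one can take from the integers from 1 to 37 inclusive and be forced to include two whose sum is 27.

Group the elements by complementary pair {x, 27−x}: {1,26}, {2,25}, {3,24}, …, giving 13 two-element pairs and 11 integers whose partner 27−x falls outside [1,37].
Treating each of those 24 groups as a pigeonhole, one can pick one integer per group — 24 integers — with no two summing to 27.
The 25th integer lands in an occupied pair, forcing a sum of 27.

25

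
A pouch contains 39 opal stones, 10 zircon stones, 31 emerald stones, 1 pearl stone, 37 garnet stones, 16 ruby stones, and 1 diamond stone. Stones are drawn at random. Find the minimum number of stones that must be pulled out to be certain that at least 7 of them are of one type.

33

An adversary could hand out at most 6 stones per type (pearl, diamond run out sooner): 6 + 6 + 6 + 1 + 6 + 6 + 1 = 32 stones and still no type has 7.
One more stone lands in a type already at 6, so 33 draws are enough and 32 are not.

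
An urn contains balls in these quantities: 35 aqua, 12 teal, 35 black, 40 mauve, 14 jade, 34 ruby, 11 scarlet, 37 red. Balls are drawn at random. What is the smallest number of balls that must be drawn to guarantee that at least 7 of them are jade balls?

211

In the worst case for collecting jade balls, every non-jade ball comes out first.
There are 35 + 12 + 35 + 40 + 34 + 11 + 37 = 204 non-jade balls altogether.
After those, each further ball must be jade, so 204 + 7 = 211 draws guarantee 7 jade balls.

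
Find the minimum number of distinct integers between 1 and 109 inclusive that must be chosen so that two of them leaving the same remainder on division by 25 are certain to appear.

26

The 25 residue classes mod 25 are the pigeonholes.
With 25 integers one could put 1 in each residue class and have no class reach 2.
The 26th integer pushes some class to 2, so 25·1 + 1 = 26.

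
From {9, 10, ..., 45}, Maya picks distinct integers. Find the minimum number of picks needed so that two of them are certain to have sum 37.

Group the elements by complementary pair {x, 37−x}: {9,28}, {10,27}, {11,26}, …, giving 10 two-element pairs and 17 integers whose partner 37−x falls outside [9,45].
Treating each of those 27 groups as a pigeonhole, one can pick one integer per group — 27 integers — with no two summing to 37.
The 28th integer lands in an occupied pair, forcing a sum of 37.

28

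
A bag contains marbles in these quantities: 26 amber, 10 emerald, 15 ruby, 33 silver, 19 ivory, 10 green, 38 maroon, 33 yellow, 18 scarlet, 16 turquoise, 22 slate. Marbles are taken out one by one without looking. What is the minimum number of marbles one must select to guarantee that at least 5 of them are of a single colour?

Pigeonhole: the 11 colours are the holes; the marbles drawn are the pigeons.
To avoid 5 of any one colour, the worst case takes at most 4 of each colour.
That gives 4 + 4 + 4 + 4 + 4 + 4 + 4 + 4 + 4 + 4 + 4 = 44 marbles with no colour reaching 5.
The next marble forces some colour to 5, so 44 + 1 = 45.

45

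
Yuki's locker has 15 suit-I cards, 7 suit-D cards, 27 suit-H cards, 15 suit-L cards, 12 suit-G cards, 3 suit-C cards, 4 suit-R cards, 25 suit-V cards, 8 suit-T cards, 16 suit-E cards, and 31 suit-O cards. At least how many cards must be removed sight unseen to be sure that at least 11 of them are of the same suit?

Put each drawn card into a box by suit. The largest draw with every box below 11 takes min(count, 10) from each suit; suits with fewer than 10 contribute all they have.
Σ min(cᵢ, 10) = 10 + 7 + 10 + 10 + 10 + 3 + 4 + 10 + 8 + 10 + 10 = 92.
Draw number 92 + 1 = 93 must push one box to 11.

93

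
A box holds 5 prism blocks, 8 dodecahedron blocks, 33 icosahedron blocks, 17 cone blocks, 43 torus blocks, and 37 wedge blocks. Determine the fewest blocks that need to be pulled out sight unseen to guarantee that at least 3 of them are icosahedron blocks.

113

In the worst case for collecting icosahedron blocks, every non-icosahedron block comes out first.
There are 5 + 8 + 17 + 43 + 37 = 110 non-icosahedron blocks altogether.
After those, each further block must be icosahedron, so 110 + 3 = 113 draws guarantee 3 icosahedron blocks.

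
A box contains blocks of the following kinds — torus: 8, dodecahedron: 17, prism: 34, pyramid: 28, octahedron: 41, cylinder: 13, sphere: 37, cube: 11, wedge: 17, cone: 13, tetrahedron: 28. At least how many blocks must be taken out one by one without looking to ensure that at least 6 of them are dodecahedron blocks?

In the worst case for collecting dodecahedron blocks, every non-dodecahedron block comes out first.
There are 8 + 34 + 28 + 41 + 13 + 37 + 11 + 17 + 13 + 28 = 230 non-dodecahedron blocks altogether.
After those, each further block must be dodecahedron, so 230 + 6 = 236 draws guarantee 6 dodecahedron blocks.

236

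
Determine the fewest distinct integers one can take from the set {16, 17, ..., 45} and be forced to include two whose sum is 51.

Group the elements by complementary pair {x, 51−x}: {16,35}, {17,34}, {18,33}, …, giving 10 two-element pairs and 10 integers whose partner 51−x falls outside [16,45].
Treating each of those 20 groups as a pigeonhole, one can pick one integer per group — 20 integers — with no two summing to 51.
The 21st integer lands in an occupied pair, forcing a sum of 51.

21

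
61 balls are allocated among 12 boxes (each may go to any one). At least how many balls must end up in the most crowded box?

The 12 boxes are the holes and the 61 balls are the pigeons.
If every box held at most 5 balls, the total would be at most 12 × 5 = 60, which is less than 61.
So some box holds at least ⌈61/12⌉ = 6 balls.

6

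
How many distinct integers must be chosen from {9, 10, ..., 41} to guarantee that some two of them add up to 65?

Two chosen integers sum to 65 exactly when both halves of some pair {x, 65−x} with 24 ≤ x ≤ 65−x ≤ 41 are chosen — 9 such pairs.
The remaining 15 elements (those with no distinct partner in range) can never complete a 65-sum, so the worst case takes all of them and one from each pair: 15 + 9 = 24.
Pigeonhole: the 25th integer has to be the second member of some pair, so 24 + 1 = 25.

25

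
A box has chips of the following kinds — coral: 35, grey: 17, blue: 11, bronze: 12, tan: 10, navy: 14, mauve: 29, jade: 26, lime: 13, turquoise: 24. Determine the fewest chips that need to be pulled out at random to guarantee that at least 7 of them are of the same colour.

By the pigeonhole principle, the 10 colours are the holes; the chips drawn are the pigeons.
To avoid 7 of any one colour, the worst case takes at most 6 of each colour.
That gives 6 + 6 + 6 + 6 + 6 + 6 + 6 + 6 + 6 + 6 = 60 chips with no colour reaching 7.
The next chip forces some colour to 7, so 60 + 1 = 61.

61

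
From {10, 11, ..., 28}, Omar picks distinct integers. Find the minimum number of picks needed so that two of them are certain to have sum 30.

Two chosen integers sum to 30 exactly when both halves of some pair {x, 30−x} with 10 ≤ x ≤ 30−x ≤ 20 are chosen — 5 such pairs.
The remaining 9 elements (those with no distinct partner in range) can never complete a 30-sum, so the worst case takes all of them and one from each pair: 9 + 5 = 14.
By pigeonhole, the 15th integer has to be the second member of some pair, so 14 + 1 = 15.

15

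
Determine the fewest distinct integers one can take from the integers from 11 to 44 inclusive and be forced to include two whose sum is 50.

Two chosen integers sum to 50 exactly when both halves of some pair {x, 50−x} with 11 ≤ x ≤ 50−x ≤ 39 are chosen — 14 such pairs.
The remaining 6 elements (those with no distinct partner in range) can never complete a 50-sum, so the worst case takes all of them and one from each pair: 6 + 14 = 20.
The 21st integer has to be the second member of some pair, so 20 + 1 = 21.

21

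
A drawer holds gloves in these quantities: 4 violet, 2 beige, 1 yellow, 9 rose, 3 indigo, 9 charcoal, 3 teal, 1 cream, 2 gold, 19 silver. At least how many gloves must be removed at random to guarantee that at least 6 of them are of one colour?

32

The 10 colours are the holes; the gloves drawn are the pigeons.
To avoid 6 of any one colour, the worst case takes at most 5 of each colour, or every glove of a colour that has fewer than 5.
That gives 4 + 2 + 1 + 5 + 3 + 5 + 3 + 1 + 2 + 5 = 31 gloves with no colour reaching 6.
The next glove forces some colour to 6, so 31 + 1 = 32.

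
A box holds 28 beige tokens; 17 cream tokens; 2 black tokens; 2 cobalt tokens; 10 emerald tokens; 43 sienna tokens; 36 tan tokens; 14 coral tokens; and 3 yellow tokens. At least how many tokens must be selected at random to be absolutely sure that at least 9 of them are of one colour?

56

By the pigeonhole principle, put each drawn token into a box by colour. The largest draw with every box below 9 takes min(count, 8) from each colour; colours with fewer than 8 contribute all they have.
Σ min(cᵢ, 8) = 8 + 8 + 2 + 2 + 8 + 8 + 8 + 8 + 3 = 55.
Draw number 55 + 1 = 56 must push one box to 9.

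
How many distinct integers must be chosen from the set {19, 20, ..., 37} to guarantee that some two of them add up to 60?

A set avoiding the sum 60 can contain at most one of each pair {x, 60−x}, plus the 5 elements whose complement lies outside the range or equal to its own complement.
The integers 19, …, 30 (12 of them) are such a set: any two sum to at least 19+20 = 39 and at most 29+30 = 59 < 60.
Any 13th integer completes one of the 7 pairs, so 13 choices force a sum of 60.

13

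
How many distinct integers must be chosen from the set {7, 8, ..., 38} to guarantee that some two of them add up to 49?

Group the elements by complementary pair {x, 49−x}: {11,38}, {12,37}, {13,36}, …, giving 14 two-element pairs and 4 integers whose partner 49−x falls outside [7,38].
By pigeonhole, treating each of those 18 groups as a pigeonhole, one can pick one integer per group — 18 integers — with no two summing to 49.
The 19th integer lands in an occupied pair, forcing a sum of 49.

19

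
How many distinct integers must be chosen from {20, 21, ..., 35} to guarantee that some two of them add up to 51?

11

Two chosen integers sum to 51 exactly when both halves of some pair {x, 51−x} with 20 ≤ x ≤ 51−x ≤ 31 are chosen — 6 such pairs.
The remaining 4 elements (those with no distinct partner in range) can never complete a 51-sum, so the worst case takes all of them and one from each pair: 4 + 6 = 10.
Pigeonhole: the 11th integer has to be the second member of some pair, so 10 + 1 = 11.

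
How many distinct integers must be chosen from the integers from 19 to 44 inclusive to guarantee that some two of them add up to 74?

Two chosen integers sum to 74 exactly when both halves of some pair {x, 74−x} with 30 ≤ x ≤ 74−x ≤ 44 are chosen — 7 such pairs.
The remaining 12 elements (those with no distinct partner in range) can never complete a 74-sum, so the worst case takes all of them and one from each pair: 12 + 7 = 19.
By the pigeonhole principle, the 20th integer has to be the second member of some pair, so 19 + 1 = 20.

20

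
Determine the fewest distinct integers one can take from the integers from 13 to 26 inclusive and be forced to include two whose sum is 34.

A set avoiding the sum 34 can contain at most one of each pair {x, 34−x}, plus the 6 elements whose complement lies outside the range or equal to its own complement.
The integers 17, …, 26 (10 of them) are such a set: any two sum to at least 17+18 = 35 > 34.
By pigeonhole, any 11th integer completes one of the 4 pairs, so 11 choices force a sum of 34.

11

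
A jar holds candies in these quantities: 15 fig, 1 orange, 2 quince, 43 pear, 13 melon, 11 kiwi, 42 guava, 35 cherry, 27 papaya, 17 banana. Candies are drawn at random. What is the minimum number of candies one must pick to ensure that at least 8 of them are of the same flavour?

60

Pigeonhole: put each drawn candy into a box by flavour. The largest draw with every box below 8 takes min(count, 7) from each flavour; flavours with fewer than 7 contribute all they have.
Σ min(cᵢ, 7) = 7 + 1 + 2 + 7 + 7 + 7 + 7 + 7 + 7 + 7 = 59.
Draw number 59 + 1 = 60 must push one box to 8.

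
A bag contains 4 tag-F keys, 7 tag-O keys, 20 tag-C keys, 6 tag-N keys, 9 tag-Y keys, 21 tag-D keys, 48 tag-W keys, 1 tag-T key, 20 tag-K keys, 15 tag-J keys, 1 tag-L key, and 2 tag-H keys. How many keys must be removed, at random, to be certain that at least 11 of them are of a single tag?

An adversary could hand out at most 10 keys per tag (7 tags run out sooner): 4 + 7 + 10 + 6 + 9 + 10 + 10 + 1 + 10 + 10 + 1 + 2 = 80 keys and still no tag has 11.
One more key lands in a tag already at 10, so 81 draws are enough and 80 are not.

81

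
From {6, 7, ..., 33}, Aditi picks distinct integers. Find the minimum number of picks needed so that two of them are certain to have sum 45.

18

A set avoiding the sum 45 can contain at most one of each pair {x, 45−x}, plus the 6 elements whose complement lies outside the range.
The integers 6, …, 22 (17 of them) are such a set: any two sum to at least 6+7 = 13 and at most 21+22 = 43 < 45.
Any 18th integer completes one of the 11 pairs, so 18 choices force a sum of 45.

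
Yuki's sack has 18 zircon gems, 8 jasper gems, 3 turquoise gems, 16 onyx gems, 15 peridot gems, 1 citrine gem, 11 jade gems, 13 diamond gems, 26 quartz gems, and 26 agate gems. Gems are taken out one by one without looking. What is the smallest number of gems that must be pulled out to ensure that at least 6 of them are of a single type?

45

An adversary could hand out at most 5 gems per type (turquoise, citrine run out sooner): 5 + 5 + 3 + 5 + 5 + 1 + 5 + 5 + 5 + 5 = 44 gems and still no type has 6.
Pigeonhole: one more gem lands in a type already at 5, so 45 draws are enough and 44 are not.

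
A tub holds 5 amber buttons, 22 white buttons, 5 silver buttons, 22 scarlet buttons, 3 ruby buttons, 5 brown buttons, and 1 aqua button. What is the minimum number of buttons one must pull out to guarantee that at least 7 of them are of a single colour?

The 7 colours are the holes; the buttons drawn are the pigeons.
To avoid 7 of any one colour, the worst case takes at most 6 of each colour, or every button of a colour that has fewer than 6.
That gives 5 + 6 + 5 + 6 + 3 + 5 + 1 = 31 buttons with no colour reaching 7.
The next button forces some colour to 7, so 31 + 1 = 32.

32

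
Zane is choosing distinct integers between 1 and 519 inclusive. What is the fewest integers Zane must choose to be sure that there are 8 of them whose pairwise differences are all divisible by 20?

141

Integers whose pairwise differences are multiples of 20 are exactly those sharing a remainder mod 20. The 20 residue classes mod 20 are the pigeonholes.
With 140 integers one could put 7 in each residue class and have no class reach 8.
The 141st integer pushes some class to 8, so 20·7 + 1 = 141.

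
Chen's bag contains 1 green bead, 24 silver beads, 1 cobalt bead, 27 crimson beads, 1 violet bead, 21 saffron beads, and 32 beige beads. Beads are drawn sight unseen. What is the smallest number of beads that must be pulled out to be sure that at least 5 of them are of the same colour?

By the pigeonhole principle, the 7 colours are the holes; the beads drawn are the pigeons.
To avoid 5 of any one colour, the worst case takes at most 4 of each colour, or every bead of a colour that has fewer than 4.
That gives 1 + 4 + 1 + 4 + 1 + 4 + 4 = 19 beads with no colour reaching 5.
The next bead forces some colour to 5, so 19 + 1 = 20.

20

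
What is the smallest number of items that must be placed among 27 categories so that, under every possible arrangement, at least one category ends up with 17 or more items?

433

With 432 items one could put exactly 16 in each of the 27 categories, and no category would reach 17.
One more item must land in a category that already has 16, giving it 17.
So 27 × 16 + 1 = 433 items are required.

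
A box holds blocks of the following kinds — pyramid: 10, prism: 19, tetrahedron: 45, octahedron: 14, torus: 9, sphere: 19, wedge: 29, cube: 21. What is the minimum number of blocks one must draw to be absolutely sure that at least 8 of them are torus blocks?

In the worst case for collecting torus blocks, every non-torus block comes out first.
There are 10 + 19 + 45 + 14 + 19 + 29 + 21 = 157 non-torus blocks altogether.
After those, each further block must be torus, so 157 + 8 = 165 draws guarantee 8 torus blocks.

165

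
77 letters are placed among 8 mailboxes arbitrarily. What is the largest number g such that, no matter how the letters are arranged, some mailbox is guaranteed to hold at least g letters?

10

The 8 mailboxes are the holes and the 77 letters are the pigeons.
If every mailbox held at most 9 letters, the total would be at most 8 × 9 = 72, which is less than 77.
So some mailbox holds at least ⌈77/8⌉ = 10 letters.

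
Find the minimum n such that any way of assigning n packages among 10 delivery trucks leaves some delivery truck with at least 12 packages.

With 110 packages one could put exactly 11 in each of the 10 delivery trucks, and no delivery truck would reach 12.
One more package must land in a delivery truck that already has 11, giving it 12.
So 10 × 11 + 1 = 111 packages are required.

111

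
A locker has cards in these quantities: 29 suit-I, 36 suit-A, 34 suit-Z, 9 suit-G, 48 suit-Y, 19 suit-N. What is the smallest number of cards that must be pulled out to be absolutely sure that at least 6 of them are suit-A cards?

In the worst case for collecting suit-A cards, every non-suit-A card comes out first.
There are 29 + 34 + 9 + 48 + 19 = 139 non-suit-A cards altogether.
After those, each further card must be suit-A, so 139 + 6 = 145 draws guarantee 6 suit-A cards.

145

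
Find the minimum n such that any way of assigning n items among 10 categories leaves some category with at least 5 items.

With 40 items one could put exactly 4 in each of the 10 categories, and no category would reach 5.
By pigeonhole, one more item must land in a category that already has 4, giving it 5.
So 10 × 4 + 1 = 41 items are required.

41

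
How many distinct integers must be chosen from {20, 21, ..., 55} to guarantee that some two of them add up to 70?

A set avoiding the sum 70 can contain at most one of each pair {x, 70−x}, plus the 6 elements whose complement lies outside the range or equal to its own complement.
The integers 35, …, 55 (21 of them) are such a set: any two sum to at least 35+36 = 71 > 70.
Pigeonhole: any 22nd integer completes one of the 15 pairs, so 22 choices force a sum of 70.

22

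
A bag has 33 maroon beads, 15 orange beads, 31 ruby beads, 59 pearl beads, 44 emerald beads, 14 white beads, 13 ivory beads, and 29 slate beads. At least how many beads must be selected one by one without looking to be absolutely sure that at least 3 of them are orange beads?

In the worst case for collecting orange beads, every non-orange bead comes out first.
There are 33 + 31 + 59 + 44 + 14 + 13 + 29 = 223 non-orange beads altogether.
After those, each further bead must be orange, so 223 + 3 = 226 draws guarantee 3 orange beads.

226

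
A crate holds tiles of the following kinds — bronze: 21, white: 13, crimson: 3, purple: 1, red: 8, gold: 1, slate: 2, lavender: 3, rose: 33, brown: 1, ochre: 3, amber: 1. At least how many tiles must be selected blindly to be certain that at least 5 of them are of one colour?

32

An adversary could hand out at most 4 tiles per colour (8 colours run out sooner): 4 + 4 + 3 + 1 + 4 + 1 + 2 + 3 + 4 + 1 + 3 + 1 = 31 tiles and still no colour has 5.
Pigeonhole: one more tile lands in a colour already at 4, so 32 draws are enough and 31 are not.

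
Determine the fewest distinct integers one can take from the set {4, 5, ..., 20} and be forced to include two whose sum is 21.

A set avoiding the sum 21 can contain at most one of each pair {x, 21−x}, plus the 3 elements whose complement lies outside the range.
The integers 11, …, 20 (10 of them) are such a set: any two sum to at least 11+12 = 23 > 21.
Pigeonhole: any 11th integer completes one of the 7 pairs, so 11 choices force a sum of 21.

11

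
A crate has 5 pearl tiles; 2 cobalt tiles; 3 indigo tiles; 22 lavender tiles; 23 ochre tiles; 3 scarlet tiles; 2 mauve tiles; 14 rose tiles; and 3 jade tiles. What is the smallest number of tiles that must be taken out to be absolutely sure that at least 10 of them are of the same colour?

46

Pigeonhole: put each drawn tile into a box by colour. The largest draw with every box below 10 takes min(count, 9) from each colour; colours with fewer than 9 contribute all they have.
Σ min(cᵢ, 9) = 5 + 2 + 3 + 9 + 9 + 3 + 2 + 9 + 3 = 45.
Draw number 45 + 1 = 46 must push one box to 10.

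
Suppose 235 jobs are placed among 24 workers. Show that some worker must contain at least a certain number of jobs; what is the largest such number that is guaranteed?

10

By the pigeonhole principle, the 24 workers are the holes and the 235 jobs are the pigeons.
If every worker held at most 9 jobs, the total would be at most 24 × 9 = 216, which is less than 235.
So some worker holds at least ⌈235/24⌉ = 10 jobs.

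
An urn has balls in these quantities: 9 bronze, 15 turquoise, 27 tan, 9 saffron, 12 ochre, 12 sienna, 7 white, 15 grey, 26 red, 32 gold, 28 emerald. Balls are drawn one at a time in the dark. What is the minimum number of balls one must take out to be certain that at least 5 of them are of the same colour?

Put each drawn ball into a box by colour. The largest draw with every box below 5 takes min(count, 4) from each colour.
Σ min(cᵢ, 4) = 4 + 4 + 4 + 4 + 4 + 4 + 4 + 4 + 4 + 4 + 4 = 44.
Draw number 44 + 1 = 45 must push one box to 5.

45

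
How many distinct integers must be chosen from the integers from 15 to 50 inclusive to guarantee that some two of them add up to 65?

19

Two chosen integers sum to 65 exactly when both halves of some pair {x, 65−x} with 15 ≤ x ≤ 65−x ≤ 50 are chosen — 18 such pairs.
Every element belongs to one of those pairs, so the worst case picks one from each: 18 integers.
By the pigeonhole principle, the 19th integer has to be the second member of some pair, so 18 + 1 = 19.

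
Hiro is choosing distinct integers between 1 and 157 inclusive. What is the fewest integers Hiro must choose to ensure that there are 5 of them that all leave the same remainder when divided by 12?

By pigeonhole, the 12 residue classes mod 12 are the pigeonholes.
With 48 integers one could put 4 in each residue class and have no class reach 5.
The 49th integer pushes some class to 5, so 12·4 + 1 = 49.

49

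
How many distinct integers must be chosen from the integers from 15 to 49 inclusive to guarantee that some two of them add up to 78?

Two chosen integers sum to 78 exactly when both halves of some pair {x, 78−x} with 29 ≤ x ≤ 78−x ≤ 49 are chosen — 10 such pairs.
The remaining 15 elements (those with no distinct partner in range) can never complete a 78-sum, so the worst case takes all of them and one from each pair: 15 + 10 = 25.
By pigeonhole, the 26th integer has to be the second member of some pair, so 25 + 1 = 26.

26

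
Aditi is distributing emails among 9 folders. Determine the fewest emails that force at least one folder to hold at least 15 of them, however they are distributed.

With 126 emails one could put exactly 14 in each of the 9 folders, and no folder would reach 15.
One more email must land in a folder that already has 14, giving it 15.
So 9 × 14 + 1 = 127 emails are required.

127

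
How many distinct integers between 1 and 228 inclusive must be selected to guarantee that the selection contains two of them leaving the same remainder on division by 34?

35

The 34 residue classes mod 34 are the pigeonholes.
With 34 integers one could put 1 in each residue class and have no class reach 2.
The 35th integer pushes some class to 2, so 34·1 + 1 = 35.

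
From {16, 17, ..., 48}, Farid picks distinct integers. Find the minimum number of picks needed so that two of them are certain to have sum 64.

Group the elements by complementary pair {x, 64−x}: {16,48}, {17,47}, {18,46}, …, giving 16 two-element pairs and the single value 32 (it cannot pair with itself since the integers are distinct).
By the pigeonhole principle, treating each of those 17 groups as a pigeonhole, one can pick one integer per group — 17 integers — with no two summing to 64.
The 18th integer lands in an occupied pair, forcing a sum of 64.

18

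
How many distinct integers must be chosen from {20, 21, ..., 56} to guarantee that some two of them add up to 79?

21

Group the elements by complementary pair {x, 79−x}: {23,56}, {24,55}, {25,54}, …, giving 17 two-element pairs and 3 integers whose partner 79−x falls outside [20,56].
Pigeonhole: treating each of those 20 groups as a pigeonhole, one can pick one integer per group — 20 integers — with no two summing to 79.
The 21st integer lands in an occupied pair, forcing a sum of 79.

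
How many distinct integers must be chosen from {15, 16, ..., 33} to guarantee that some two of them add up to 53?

13

Group the elements by complementary pair {x, 53−x}: {20,33}, {21,32}, {22,31}, …, giving 7 two-element pairs and 5 integers whose partner 53−x falls outside [15,33].
By pigeonhole, treating each of those 12 groups as a pigeonhole, one can pick one integer per group — 12 integers — with no two summing to 53.
The 13th integer lands in an occupied pair, forcing a sum of 53.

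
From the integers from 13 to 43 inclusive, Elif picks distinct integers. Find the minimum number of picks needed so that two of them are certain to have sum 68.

Two chosen integers sum to 68 exactly when both halves of some pair {x, 68−x} with 25 ≤ x ≤ 68−x ≤ 43 are chosen — 9 such pairs.
The remaining 13 elements (those with no distinct partner in range) can never complete a 68-sum, so the worst case takes all of them and one from each pair: 13 + 9 = 22.
Pigeonhole: the 23rd integer has to be the second member of some pair, so 22 + 1 = 23.

23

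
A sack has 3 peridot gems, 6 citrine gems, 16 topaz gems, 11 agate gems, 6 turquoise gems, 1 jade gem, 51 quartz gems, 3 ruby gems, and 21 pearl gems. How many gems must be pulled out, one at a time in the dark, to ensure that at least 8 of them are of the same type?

48

An adversary could hand out at most 7 gems per type (5 types run out sooner): 3 + 6 + 7 + 7 + 6 + 1 + 7 + 3 + 7 = 47 gems and still no type has 8.
One more gem lands in a type already at 7, so 48 draws are enough and 47 are not.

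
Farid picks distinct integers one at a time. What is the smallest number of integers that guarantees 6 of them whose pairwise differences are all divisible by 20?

Integers whose pairwise differences are multiples of 20 are exactly those sharing a remainder mod 20. By pigeonhole, the 20 residue classes mod 20 are the pigeonholes.
With 100 integers one could put 5 in each residue class and have no class reach 6.
The 101st integer pushes some class to 6, so 20·5 + 1 = 101.

101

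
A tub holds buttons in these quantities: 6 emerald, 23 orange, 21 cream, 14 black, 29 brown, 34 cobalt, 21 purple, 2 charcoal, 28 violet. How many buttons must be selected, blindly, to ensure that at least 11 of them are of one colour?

79

Pigeonhole: put each drawn button into a box by colour. The largest draw with every box below 11 takes min(count, 10) from each colour; colours with fewer than 10 contribute all they have.
Σ min(cᵢ, 10) = 6 + 10 + 10 + 10 + 10 + 10 + 10 + 2 + 10 = 78.
Draw number 78 + 1 = 79 must push one box to 11.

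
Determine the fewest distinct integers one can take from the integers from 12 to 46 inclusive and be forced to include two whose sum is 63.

Group the elements by complementary pair {x, 63−x}: {17,46}, {18,45}, {19,44}, …, giving 15 two-element pairs and 5 integers whose partner 63−x falls outside [12,46].
Pigeonhole: treating each of those 20 groups as a pigeonhole, one can pick one integer per group — 20 integers — with no two summing to 63.
The 21st integer lands in an occupied pair, forcing a sum of 63.

21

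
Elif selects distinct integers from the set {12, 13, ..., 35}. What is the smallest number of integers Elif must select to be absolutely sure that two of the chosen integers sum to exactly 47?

13

Group the elements by complementary pair {x, 47−x}: {12,35}, {13,34}, {14,33}, …, giving 12 two-element pairs.
Treating each of those 12 groups as a pigeonhole, one can pick one integer per group — 12 integers — with no two summing to 47.
The 13th integer lands in an occupied pair, forcing a sum of 47.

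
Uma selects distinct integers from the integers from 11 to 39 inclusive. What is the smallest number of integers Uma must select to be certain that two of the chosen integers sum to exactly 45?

18

Two chosen integers sum to 45 exactly when both halves of some pair {x, 45−x} with 11 ≤ x ≤ 45−x ≤ 34 are chosen — 12 such pairs.
The remaining 5 elements (those with no distinct partner in range) can never complete a 45-sum, so the worst case takes all of them and one from each pair: 5 + 12 = 17.
By pigeonhole, the 18th integer has to be the second member of some pair, so 17 + 1 = 18.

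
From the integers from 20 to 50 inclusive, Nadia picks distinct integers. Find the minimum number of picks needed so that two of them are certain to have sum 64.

A set avoiding the sum 64 can contain at most one of each pair {x, 64−x}, plus the 7 elements whose complement lies outside the range or equal to its own complement.
The integers 32, …, 50 (19 of them) are such a set: any two sum to at least 32+33 = 65 > 64.
Any 20th integer completes one of the 12 pairs, so 20 choices force a sum of 64.

20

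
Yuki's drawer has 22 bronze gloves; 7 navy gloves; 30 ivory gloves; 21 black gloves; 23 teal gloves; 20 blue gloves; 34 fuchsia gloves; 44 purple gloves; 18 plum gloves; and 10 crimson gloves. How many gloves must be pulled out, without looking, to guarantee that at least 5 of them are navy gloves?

227

In the worst case for collecting navy gloves, every non-navy glove comes out first.
There are 22 + 30 + 21 + 23 + 20 + 34 + 44 + 18 + 10 = 222 non-navy gloves altogether.
After those, each further glove must be navy, so 222 + 5 = 227 draws guarantee 5 navy gloves.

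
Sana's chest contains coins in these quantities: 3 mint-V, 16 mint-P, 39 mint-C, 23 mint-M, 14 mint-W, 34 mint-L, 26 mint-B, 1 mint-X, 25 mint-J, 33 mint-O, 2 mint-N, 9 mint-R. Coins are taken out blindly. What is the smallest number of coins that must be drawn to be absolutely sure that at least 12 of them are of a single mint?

104

An adversary could hand out at most 11 coins per mint (4 mints run out sooner): 3 + 11 + 11 + 11 + 11 + 11 + 11 + 1 + 11 + 11 + 2 + 9 = 103 coins and still no mint has 12.
Pigeonhole: one more coin lands in a mint already at 11, so 104 draws are enough and 103 are not.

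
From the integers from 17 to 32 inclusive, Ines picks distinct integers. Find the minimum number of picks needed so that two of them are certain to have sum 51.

Two chosen integers sum to 51 exactly when both halves of some pair {x, 51−x} with 19 ≤ x ≤ 51−x ≤ 32 are chosen — 7 such pairs.
The remaining 2 elements (those with no distinct partner in range) can never complete a 51-sum, so the worst case takes all of them and one from each pair: 2 + 7 = 9.
The 10th integer has to be the second member of some pair, so 9 + 1 = 10.

10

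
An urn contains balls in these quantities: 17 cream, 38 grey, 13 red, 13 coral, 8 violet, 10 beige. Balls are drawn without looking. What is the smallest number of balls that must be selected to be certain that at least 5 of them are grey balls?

In the worst case for collecting grey balls, every non-grey ball comes out first.
There are 17 + 13 + 13 + 8 + 10 = 61 non-grey balls altogether.
After those, each further ball must be grey, so 61 + 5 = 66 draws guarantee 5 grey balls.

66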